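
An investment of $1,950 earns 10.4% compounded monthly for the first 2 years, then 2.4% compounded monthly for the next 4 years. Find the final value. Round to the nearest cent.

After 2 years at 10.4%: 1,950 × 1.230110301 ≈ 2,398.7151.
Then 4 years at 2.4%: 2,398.7151 × 1.100653537 ≈ 2,640.1542.

$2,640.15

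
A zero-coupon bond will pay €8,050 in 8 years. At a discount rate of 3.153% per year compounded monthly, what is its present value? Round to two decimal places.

Periodic rate = 3.153%/12 = 0.0026275; 96 periods.
P = 8,050/(1 + 0.0026275)^96 ≈ 8,050/1.286479218 ≈ 6,257.3883.

€6,257.39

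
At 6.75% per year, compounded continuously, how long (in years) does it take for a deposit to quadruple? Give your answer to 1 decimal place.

e^(0.0675t) = 4, so 0.0675t = ln 4 ≈ 1.3863.
t ≈ 1.3863/0.0675 ≈ 20.5377.

20.5 years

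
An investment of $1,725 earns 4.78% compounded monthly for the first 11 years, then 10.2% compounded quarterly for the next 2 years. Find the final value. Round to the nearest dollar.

$3,566

Phase 1: 1,725·(1 + 0.0478/12)^132 ≈ 2,915.3288.
Phase 2: 2,915.3288·(1 + 0.0255)^8 ≈ 3,565.9304.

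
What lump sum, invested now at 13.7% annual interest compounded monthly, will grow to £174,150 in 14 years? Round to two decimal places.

Periodic rate = 13.7%/12 = 0.0114167; 168 periods.
P = 174,150/(1 + 0.137/12)^168 ≈ 174,150/6.73376242697 ≈ 25,862.2133.

£25,862.21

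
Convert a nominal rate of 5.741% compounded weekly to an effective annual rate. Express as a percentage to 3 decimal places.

5.906%

EAR = (1 + 5.741%/52)^52 − 1 = (1 + 0.00110404)^52 − 1.
(1 + 0.00110404)^52 ≈ 1.059056, so EAR ≈ 5.90564%.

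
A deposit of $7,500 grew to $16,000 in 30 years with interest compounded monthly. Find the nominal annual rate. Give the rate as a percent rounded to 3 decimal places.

(1 + r/12)^360 = 16,000/7,500 = 2.13333.
1 + r/12 = 2.13333^(1/360) ≈ 1.002107, so r/12 ≈ 0.0021069.
r ≈ 12·0.0021069 = 2.52828%.

2.528%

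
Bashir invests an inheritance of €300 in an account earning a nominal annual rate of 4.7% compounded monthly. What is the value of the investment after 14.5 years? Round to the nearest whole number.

Growth factor = (1 + 0.047/12)^174 ≈ 1.97421109.
A ≈ 300 × 1.97421109 ≈ 592.2633.

€592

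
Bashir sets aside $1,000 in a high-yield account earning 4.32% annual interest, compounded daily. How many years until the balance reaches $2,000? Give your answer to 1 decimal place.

We need (1 + 0.000118356)^(365t) = 2, so 365t = ln 2 / ln 1.000118 ≈ 5856.7984.
t ≈ 5856.7984/365 = 16.0460 years.

16.0 years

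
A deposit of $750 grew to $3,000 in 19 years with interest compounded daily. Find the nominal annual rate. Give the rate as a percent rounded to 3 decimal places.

The 6935-period growth factor is 3,000/750 = 4.
r/365 = 4^(1/6935) − 1 ≈ 0.000199918, so r ≈ 365·0.000199918 = 7.29702%.

7.297%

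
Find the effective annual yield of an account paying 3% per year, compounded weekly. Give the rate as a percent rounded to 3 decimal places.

3.045%

One year is 52 periods at 0.000576923 each: (1 + 0.000576923)^52 ≈ 1.030446.
EAR = 1.030446 − 1 ≈ 3.04456%.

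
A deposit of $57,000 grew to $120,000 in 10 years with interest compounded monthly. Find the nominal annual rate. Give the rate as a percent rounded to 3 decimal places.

The 120-period growth factor is 120,000/57,000 = 2.10526.
r/12 = 2.10526^(1/120) − 1 ≈ 0.00622295, so r ≈ 12·0.00622295 = 7.46754%.

7.468%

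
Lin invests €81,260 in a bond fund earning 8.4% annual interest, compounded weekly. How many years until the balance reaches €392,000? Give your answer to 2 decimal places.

We need (1 + 0.00161538)^(52t) = 4.824, so 52t = ln 4.824 / ln 1.001615 ≈ 974.9248.
t ≈ 974.9248/52 = 18.7486 years.

18.75 years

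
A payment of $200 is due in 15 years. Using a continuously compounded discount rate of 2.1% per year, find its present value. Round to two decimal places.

P = A·e^(−rt) = 200·e^(−0.315).
e^(−0.315) ≈ 0.729788874, so P ≈ 145.9578.

$145.96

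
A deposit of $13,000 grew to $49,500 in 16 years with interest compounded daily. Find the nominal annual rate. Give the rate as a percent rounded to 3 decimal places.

8.357%

(1 + r/365)^5840 = 49,500/13,000 = 3.80769.
1 + r/365 = 3.80769^(1/5840) ≈ 1.000229, so r/365 ≈ 0.000228969.
r ≈ 365·0.000228969 = 8.35735%.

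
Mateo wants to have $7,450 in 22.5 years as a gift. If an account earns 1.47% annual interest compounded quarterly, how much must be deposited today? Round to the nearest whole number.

Periodic rate = 1.47%/4 = 0.003675; 90 periods.
P = 7,450/(1 + 0.003675)^90 ≈ 7,450/1.391168069 ≈ 5,355.2120.

$5,355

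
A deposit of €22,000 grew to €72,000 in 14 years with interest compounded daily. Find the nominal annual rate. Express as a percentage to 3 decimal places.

The 5110-period growth factor is 72,000/22,000 = 3.27273.
r/365 = 3.27273^(1/5110) − 1 ≈ 0.000232047, so r ≈ 365·0.000232047 = 8.46972%.

8.470%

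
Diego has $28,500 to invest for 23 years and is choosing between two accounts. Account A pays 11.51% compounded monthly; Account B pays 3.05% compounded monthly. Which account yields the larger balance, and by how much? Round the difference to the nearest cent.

Account A, by $339,832.11

Account A growth factor: (1 + 0.1151/12)^276 ≈ 13.938915363; balance ≈ 397,259.0878.
Account B growth factor: (1 + 0.0305/12)^276 ≈ 2.0149815079; balance ≈ 57,426.9730.
Account A is larger by 339,832.1149.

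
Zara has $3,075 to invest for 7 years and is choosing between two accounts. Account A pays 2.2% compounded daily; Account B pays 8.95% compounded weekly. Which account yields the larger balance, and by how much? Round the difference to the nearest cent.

Account B, by $2,163.44

A: (1 + 0.022/365)^2555 ≈ 1.166485473, so 3,075 × 1.166485473 ≈ 3,586.9428.
B: (1 + 0.0895/52)^364 ≈ 1.870043077, so 3,075 × 1.870043077 ≈ 5,750.3825.
Difference ≈ 2,163.4396 in favor of B.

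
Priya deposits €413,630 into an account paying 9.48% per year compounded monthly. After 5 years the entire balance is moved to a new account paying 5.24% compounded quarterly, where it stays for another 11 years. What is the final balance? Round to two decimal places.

€1,175,873.54

After 5 years at 9.48%: 413,630 × 1.603417842887 ≈ 663,221.7224.
Then 11 years at 5.24%: 663,221.7224 × 1.772971994476 ≈ 1,175,873.5399.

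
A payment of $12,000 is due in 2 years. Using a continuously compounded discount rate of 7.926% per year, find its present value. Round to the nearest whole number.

$10,241

P = A·e^(−rt) = 12,000·e^(−0.15852).
e^(−0.15852) ≈ 0.8534058955, so P ≈ 10,240.8707.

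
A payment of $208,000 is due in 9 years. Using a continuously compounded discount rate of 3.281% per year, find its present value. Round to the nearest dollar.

P = A·e^(−rt) = 208,000·e^(−0.29529).
e^(−0.29529) ≈ 0.74431570461, so P ≈ 154,817.6666.

$154,818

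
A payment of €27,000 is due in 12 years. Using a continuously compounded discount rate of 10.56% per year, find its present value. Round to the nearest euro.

P = A·e^(−rt) = 27,000·e^(−1.2672).
e^(−1.2672) ≈ 0.28161905221, so P ≈ 7,603.7144.

€7,604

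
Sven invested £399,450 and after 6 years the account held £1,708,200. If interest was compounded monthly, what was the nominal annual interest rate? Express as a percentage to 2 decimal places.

The 72-period growth factor is 1,708,200/399,450 = 4.27638.
r/12 = 4.27638^(1/72) − 1 ≈ 0.0203871, so r ≈ 12·0.0203871 = 24.46449%.

24.46%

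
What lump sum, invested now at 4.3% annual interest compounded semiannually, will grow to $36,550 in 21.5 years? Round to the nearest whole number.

$14,643

Growth factor = (1 + 0.0215)^43 ≈ 2.4960308666.
P = 36,550/2.4960308666 ≈ 14,643.2484.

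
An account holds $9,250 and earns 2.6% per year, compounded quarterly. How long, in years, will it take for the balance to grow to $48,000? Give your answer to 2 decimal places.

63.54 years

(1 + 0.0065)^(4t) = 48,000/9,250 = 5.1892.
4t·ln(1 + 0.0065) = ln(5.1892); 4t = 1.6466/0.00647897 ≈ 254.1420.
t ≈ 63.5355 years.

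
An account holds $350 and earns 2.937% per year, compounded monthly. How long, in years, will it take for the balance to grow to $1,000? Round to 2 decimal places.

35.79 years

(1 + 0.0024475)^(12t) = 1,000/350 = 2.8571.
12t·ln(1 + 0.0024475) = ln(2.8571); 12t = 1.0498/0.00244451 ≈ 429.4612.
t ≈ 35.7884 years.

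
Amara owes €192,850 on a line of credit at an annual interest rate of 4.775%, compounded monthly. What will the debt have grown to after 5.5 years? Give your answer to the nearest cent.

€250,639.73

Periodic rate = 4.775%/12 = 0.00397917; periods = 12·5.5 = 66.
A = 192,850·(1 + 0.04775/12)^66 ≈ 192,850·1.29966152823 ≈ 250,639.7257.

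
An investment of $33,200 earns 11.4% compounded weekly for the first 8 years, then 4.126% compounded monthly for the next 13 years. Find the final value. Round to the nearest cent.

Phase 1: 33,200·(1 + 0.114/52)^416 ≈ 82,562.1747.
Phase 2: 82,562.1747·(1 + 0.04126/12)^156 ≈ 141,035.4989.

$141,035.50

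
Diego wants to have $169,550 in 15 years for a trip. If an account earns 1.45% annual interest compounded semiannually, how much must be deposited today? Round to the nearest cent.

Periodic rate = 1.45%/2 = 0.00725; 30 periods.
P = 169,550/(1 + 0.00725)^30 ≈ 169,550/1.24199052254 ≈ 136,514.7293.

$136,514.73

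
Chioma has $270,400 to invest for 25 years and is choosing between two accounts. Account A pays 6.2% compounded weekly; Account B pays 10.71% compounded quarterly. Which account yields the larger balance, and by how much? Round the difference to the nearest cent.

Account B, by $2,525,022.06

Account A growth factor: (1 + 0.062/52)^1300 ≈ 4.707122068004; balance ≈ 1,272,805.8072.
Account B growth factor: (1 + 0.026775)^100 ≈ 14.04522138682; balance ≈ 3,797,827.8630.
Account B is larger by 2,525,022.0558.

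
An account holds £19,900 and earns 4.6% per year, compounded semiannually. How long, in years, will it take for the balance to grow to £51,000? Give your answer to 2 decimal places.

20.69 years

(1 + 0.023)^(2t) = 51,000/19,900 = 2.5628.
2t·ln(1 + 0.023) = ln(2.5628); 2t = 0.94111/0.0227395 ≈ 41.3864.
t ≈ 20.6932 years.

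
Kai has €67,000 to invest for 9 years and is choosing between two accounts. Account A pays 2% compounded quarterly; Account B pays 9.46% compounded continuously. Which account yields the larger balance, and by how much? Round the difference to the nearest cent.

A: (1 + 0.005)^36 ≈ 1.1966805248, so 67,000 × 1.1966805248 ≈ 80,177.5952.
B: e^(0.0946·9) = e^0.8514 ≈ 2.34292465144, so 67,000 × 2.34292465144 ≈ 156,975.9516.
Difference ≈ 76,798.3565 in favor of B.

Account B, by €76,798.36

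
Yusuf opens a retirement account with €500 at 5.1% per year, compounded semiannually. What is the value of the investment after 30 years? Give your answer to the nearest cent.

€2,265.22

Growth factor = (1 + 0.0255)^60 ≈ 4.530434775.
A ≈ 500 × 4.530434775 ≈ 2,265.2174.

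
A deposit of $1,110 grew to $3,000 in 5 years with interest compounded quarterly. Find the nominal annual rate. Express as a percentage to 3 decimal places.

20.388%

(1 + r/4)^20 = 3,000/1,110 = 2.7027.
1 + r/4 = 2.7027^(1/20) ≈ 1.050969, so r/4 ≈ 0.050969.
r ≈ 4·0.050969 = 20.38761%.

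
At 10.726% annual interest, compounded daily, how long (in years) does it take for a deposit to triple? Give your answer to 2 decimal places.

(1 + 0.000293863)^(365t) = 3.
365t = ln 3 / ln(1 + 0.000293863) ≈ 1.0986/0.00029382 ≈ 3739.0677.
t ≈ 10.2440.

10.24 years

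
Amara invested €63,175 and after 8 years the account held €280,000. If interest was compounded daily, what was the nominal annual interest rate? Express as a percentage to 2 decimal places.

18.62%

The 2920-period growth factor is 280,000/63,175 = 4.43213.
r/365 = 4.43213^(1/2920) − 1 ≈ 0.000510021, so r ≈ 365·0.000510021 = 18.61576%.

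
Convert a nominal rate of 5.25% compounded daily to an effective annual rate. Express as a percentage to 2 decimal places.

5.39%

One year is 365 periods at 0.000143836 each: (1 + 0.000143836)^365 ≈ 1.053899.
EAR = 1.053899 − 1 ≈ 5.38986%.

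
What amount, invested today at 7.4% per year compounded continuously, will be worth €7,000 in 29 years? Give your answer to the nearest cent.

€818.66

P = A·e^(−rt) = 7,000·e^(−2.146).
e^(−2.146) ≈ 0.1169510275, so P ≈ 818.6572.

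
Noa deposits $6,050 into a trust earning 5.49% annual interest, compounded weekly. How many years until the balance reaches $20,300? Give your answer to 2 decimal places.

We need (1 + 0.00105577)^(52t) = 3.3554, so 52t = ln 3.3554 / ln 1.001056 ≈ 1147.2219.
t ≈ 1147.2219/52 = 22.0620 years.

22.06 years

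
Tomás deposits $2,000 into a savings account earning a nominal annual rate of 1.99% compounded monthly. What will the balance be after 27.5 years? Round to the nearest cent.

$3,455.42

Growth factor = (1 + 0.0199/12)^330 ≈ 1.72770984.
A ≈ 2,000 × 1.72770984 ≈ 3,455.4197.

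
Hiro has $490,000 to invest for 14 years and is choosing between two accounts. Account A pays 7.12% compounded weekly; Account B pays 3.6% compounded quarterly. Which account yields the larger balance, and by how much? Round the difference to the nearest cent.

Account A growth factor: (1 + 0.0712/52)^728 ≈ 2.707750449332; balance ≈ 1,326,797.7202.
Account B growth factor: (1 + 0.009)^56 ≈ 1.65160165453; balance ≈ 809,284.8107.
Account A is larger by 517,512.9095.

Account A, by $517,512.91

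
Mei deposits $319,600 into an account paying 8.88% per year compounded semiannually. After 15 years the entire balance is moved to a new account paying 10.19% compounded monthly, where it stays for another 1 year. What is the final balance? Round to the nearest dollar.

Phase 1: 319,600·(1 + 0.0444)^30 ≈ 1,176,556.1686.
Phase 2: 1,176,556.1686·(1 + 0.1019/12)^12 ≈ 1,302,208.2192.

$1,302,208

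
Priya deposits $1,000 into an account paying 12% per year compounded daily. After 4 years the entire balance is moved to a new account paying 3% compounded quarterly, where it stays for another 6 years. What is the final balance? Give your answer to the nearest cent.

$1,933.34

After 4 years at 12%: 1,000 × 1.61594692 ≈ 1,615.9469.
Then 6 years at 3%: 1,615.9469 × 1.196413529 ≈ 1,933.3408.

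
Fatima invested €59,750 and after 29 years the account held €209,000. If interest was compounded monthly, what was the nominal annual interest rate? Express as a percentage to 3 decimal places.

4.326%

(1 + r/12)^348 = 209,000/59,750 = 3.49791.
1 + r/12 = 3.49791^(1/348) ≈ 1.003605, so r/12 ≈ 0.00360466.
r ≈ 12·0.00360466 = 4.32559%.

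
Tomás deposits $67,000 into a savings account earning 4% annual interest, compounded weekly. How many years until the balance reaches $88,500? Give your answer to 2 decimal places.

6.96 years

We need (1 + 0.000769231)^(52t) = 1.3209, so 52t = ln 1.3209 / ln 1.000769 ≈ 361.9420.
t ≈ 361.9420/52 = 6.9604 years.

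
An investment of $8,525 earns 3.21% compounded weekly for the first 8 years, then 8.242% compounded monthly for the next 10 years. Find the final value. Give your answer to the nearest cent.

$25,055.82

After 8 years at 3.21%: 8,525 × 1.2926841206 ≈ 11,020.1321.
Then 10 years at 8.242%: 11,020.1321 × 2.2736408691 ≈ 25,055.8228.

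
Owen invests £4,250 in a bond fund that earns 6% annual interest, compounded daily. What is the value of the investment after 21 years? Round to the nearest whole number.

Periodic rate = 6%/365 = 0.000164384; periods = 365·21 = 7665.
A = 4,250·(1 + 0.06/365)^7665 ≈ 4,250·3.5250564478 ≈ 14,981.4899.

£14,981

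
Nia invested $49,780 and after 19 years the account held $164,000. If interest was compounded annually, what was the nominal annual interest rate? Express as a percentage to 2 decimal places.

6.48%

The 19-period growth factor is 164,000/49,780 = 3.2945.
r = 3.2945^(1/19) − 1 ≈ 0.0647608, i.e. 6.47608%.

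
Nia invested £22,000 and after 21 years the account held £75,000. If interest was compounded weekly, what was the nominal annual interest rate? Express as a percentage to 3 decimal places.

(1 + r/52)^1092 = 75,000/22,000 = 3.40909.
1 + r/52 = 3.40909^(1/1092) ≈ 1.001124, so r/52 ≈ 0.00112375.
r ≈ 52·0.00112375 = 5.84350%.

5.843%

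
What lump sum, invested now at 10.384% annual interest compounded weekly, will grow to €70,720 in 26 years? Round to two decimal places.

Periodic rate = 10.384%/52 = 0.00199692; 1352 periods.
P = 70,720/(1 + 0.10384/52)^1352 ≈ 70,720/14.837353659 ≈ 4,766.3486.

€4,766.35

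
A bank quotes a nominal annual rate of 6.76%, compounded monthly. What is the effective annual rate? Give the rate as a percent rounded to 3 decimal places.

6.973%

EAR = (1 + 6.76%/12)^12 − 1 = (1 + 0.00563333)^12 − 1.
(1 + 0.00563333)^12 ≈ 1.069734, so EAR ≈ 6.97343%.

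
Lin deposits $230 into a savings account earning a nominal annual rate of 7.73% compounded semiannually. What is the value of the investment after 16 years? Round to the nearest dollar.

Growth factor = (1 + 0.03865)^32 ≈ 3.36523358.
A ≈ 230 × 3.36523358 ≈ 774.0037.

$774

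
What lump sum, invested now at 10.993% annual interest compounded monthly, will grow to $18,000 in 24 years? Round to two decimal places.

Growth factor = (1 + 0.10993/12)^288 ≈ 13.822651991.
P = 18,000/13.822651991 ≈ 1,302.2103.

$1,302.21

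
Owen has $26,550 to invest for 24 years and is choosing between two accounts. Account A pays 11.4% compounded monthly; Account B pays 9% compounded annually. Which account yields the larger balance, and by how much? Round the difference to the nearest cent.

Account A, by $194,243.88

Account A growth factor: (1 + 0.0095)^288 ≈ 15.2272369053; balance ≈ 404,283.1398.
Account B growth factor: (1 + 0.09)^24 ≈ 7.91108317468; balance ≈ 210,039.2583.
Account A is larger by 194,243.8815.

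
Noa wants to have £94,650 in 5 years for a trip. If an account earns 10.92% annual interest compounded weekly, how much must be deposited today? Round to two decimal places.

£54,858.57

Periodic rate = 10.92%/52 = 0.0021; 260 periods.
P = 94,650/(1 + 0.0021)^260 ≈ 94,650/1.7253458124 ≈ 54,858.5677.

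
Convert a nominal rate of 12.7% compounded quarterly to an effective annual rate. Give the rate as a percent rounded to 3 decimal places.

13.318%

EAR = (1 + 12.7%/4)^4 − 1 = (1 + 0.03175)^4 − 1.
(1 + 0.03175)^4 ≈ 1.133177, so EAR ≈ 13.31774%.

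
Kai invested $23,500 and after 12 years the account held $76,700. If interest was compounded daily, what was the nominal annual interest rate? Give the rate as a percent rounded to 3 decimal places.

9.859%

(1 + r/365)^4380 = 76,700/23,500 = 3.26383.
1 + r/365 = 3.26383^(1/4380) ≈ 1.00027, so r/365 ≈ 0.000270105.
r ≈ 365·0.000270105 = 9.85884%.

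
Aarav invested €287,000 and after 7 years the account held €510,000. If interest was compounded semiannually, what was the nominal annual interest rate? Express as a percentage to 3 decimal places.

(1 + r/2)^14 = 510,000/287,000 = 1.777.
1 + r/2 = 1.777^(1/14) ≈ 1.041921, so r/2 ≈ 0.0419212.
r ≈ 2·0.0419212 = 8.38424%.

8.384%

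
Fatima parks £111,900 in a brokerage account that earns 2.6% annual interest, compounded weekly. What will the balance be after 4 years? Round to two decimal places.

Periodic rate = 2.6%/52 = 0.0005; periods = 52·4 = 208.
A = 111,900·(1 + 0.0005)^208 ≈ 111,900·1.10957161529 ≈ 124,161.0638.

£124,161.06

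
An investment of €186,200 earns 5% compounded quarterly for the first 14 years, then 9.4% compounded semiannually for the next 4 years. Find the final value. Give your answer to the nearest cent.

After 14 years at 5%: 186,200 × 2.00503420391 ≈ 373,337.3688.
Then 4 years at 9.4%: 373,337.3688 × 1.44402081489 ≈ 539,106.9315.

€539,106.93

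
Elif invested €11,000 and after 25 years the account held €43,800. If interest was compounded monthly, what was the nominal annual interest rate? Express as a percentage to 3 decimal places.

(1 + r/12)^300 = 43,800/11,000 = 3.98182.
1 + r/12 = 3.98182^(1/300) ≈ 1.004616, so r/12 ≈ 0.00461642.
r ≈ 12·0.00461642 = 5.53970%.

5.540%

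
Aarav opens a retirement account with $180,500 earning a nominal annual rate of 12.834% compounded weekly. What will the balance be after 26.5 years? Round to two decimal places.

$5,391,347.83

Periodic rate = 12.834%/52 = 0.00246808; periods = 52·26.5 = 1378.
A = 180,500·(1 + 0.12834/52)^1378 ≈ 180,500·29.86896303638 ≈ 5,391,347.8281.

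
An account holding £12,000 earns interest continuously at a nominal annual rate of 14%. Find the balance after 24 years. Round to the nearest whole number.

A = P·e^(rt) = 12,000·e^(0.14·24) = 12,000·e^3.36.
e^3.36 ≈ 28.7891908792, so A ≈ 345,470.2906.

£345,470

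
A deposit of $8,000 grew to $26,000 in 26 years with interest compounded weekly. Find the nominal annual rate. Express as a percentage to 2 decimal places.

4.54%

The 1352-period growth factor is 26,000/8,000 = 3.25.
r/52 = 3.25^(1/1352) − 1 ≈ 0.000872166, so r ≈ 52·0.000872166 = 4.53527%.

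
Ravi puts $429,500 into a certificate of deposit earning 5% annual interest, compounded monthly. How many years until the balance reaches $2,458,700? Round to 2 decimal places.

(1 + 0.00416667)^(12t) = 2,458,700/429,500 = 5.7246.
12t·ln(1 + 0.00416667) = ln(5.7246); 12t = 1.7448/0.00415801 ≈ 419.6157.
t ≈ 34.9680 years.

34.97 years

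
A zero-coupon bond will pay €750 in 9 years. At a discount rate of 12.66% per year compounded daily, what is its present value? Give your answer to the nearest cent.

€240.06

Growth factor = (1 + 0.1266/365)^3285 ≈ 3.12427559.
P = 750/3.12427559 ≈ 240.0556.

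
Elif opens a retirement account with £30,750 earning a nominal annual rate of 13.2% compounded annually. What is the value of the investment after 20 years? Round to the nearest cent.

£367,090.93

Annual rate = 13.2% = 0.132; years = 20.
A = 30,750·(1 + 0.132)^20 ≈ 30,750·11.9379165044 ≈ 367,090.9325.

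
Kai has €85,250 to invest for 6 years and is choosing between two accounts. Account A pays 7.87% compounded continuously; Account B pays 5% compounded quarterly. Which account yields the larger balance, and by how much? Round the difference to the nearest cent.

Account A growth factor: e^(0.0787·6) = e^0.4722 ≈ 1.60351805527; balance ≈ 136,699.9142.
Account B growth factor: (1 + 0.0125)^24 ≈ 1.34735105041; balance ≈ 114,861.6770.
Account A is larger by 21,838.2372.

Account A, by €21,838.24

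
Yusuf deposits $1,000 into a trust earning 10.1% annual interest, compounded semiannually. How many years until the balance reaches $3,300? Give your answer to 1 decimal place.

We need (1 + 0.0505)^(2t) = 3.3, so 2t = ln 3.3 / ln 1.0505 ≈ 24.2341.
t ≈ 24.2341/2 = 12.1170 years.

12.1 years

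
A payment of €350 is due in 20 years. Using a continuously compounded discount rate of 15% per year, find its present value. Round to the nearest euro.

€17

P = A·e^(−rt) = 350·e^(−3).
e^(−3) ≈ 0.0497870684, so P ≈ 17.4255.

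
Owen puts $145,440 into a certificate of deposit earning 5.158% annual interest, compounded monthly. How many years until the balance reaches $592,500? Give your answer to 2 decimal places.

27.29 years

(1 + 0.00429833)^(12t) = 592,500/145,440 = 4.0738.
12t·ln(1 + 0.00429833) = ln(4.0738); 12t = 1.4046/0.00428912 ≈ 327.4766.
t ≈ 27.2897 years.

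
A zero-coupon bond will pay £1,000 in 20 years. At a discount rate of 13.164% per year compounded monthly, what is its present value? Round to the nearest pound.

Growth factor = (1 + 0.01097)^240 ≈ 13.7146395.
P = 1,000/13.7146395 ≈ 72.9148.

£73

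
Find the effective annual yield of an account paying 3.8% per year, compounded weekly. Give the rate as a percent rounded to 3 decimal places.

EAR = (1 + 3.8%/52)^52 − 1 = (1 + 0.000730769)^52 − 1.
(1 + 0.000730769)^52 ≈ 1.038717, so EAR ≈ 3.87168%.

3.872%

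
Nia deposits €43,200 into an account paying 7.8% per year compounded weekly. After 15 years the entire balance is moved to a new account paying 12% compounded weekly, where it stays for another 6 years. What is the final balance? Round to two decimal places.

Phase 1: 43,200·(1 + 0.0015)^780 ≈ 139,068.1182.
Phase 2: 139,068.1182·(1 + 0.12/52)^312 ≈ 285,469.2674.

€285,469.27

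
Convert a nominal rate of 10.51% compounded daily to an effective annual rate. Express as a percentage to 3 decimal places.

EAR = (1 + 10.51%/365)^365 − 1 = (1 + 0.000287945)^365 − 1.
(1 + 0.000287945)^365 ≈ 1.110805, so EAR ≈ 11.08049%.

11.080%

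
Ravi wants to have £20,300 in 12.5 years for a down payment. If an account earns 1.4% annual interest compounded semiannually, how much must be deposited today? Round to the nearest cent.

£17,051.37

Growth factor = (1 + 0.007)^25 ≈ 1.1905201868.
P = 20,300/1.1905201868 ≈ 17,051.3698.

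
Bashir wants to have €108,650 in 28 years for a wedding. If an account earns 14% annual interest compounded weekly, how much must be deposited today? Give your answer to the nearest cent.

Growth factor = (1 + 0.14/52)^1456 ≈ 50.1356598944.
P = 108,650/50.1356598944 ≈ 2,167.1202.

€2,167.12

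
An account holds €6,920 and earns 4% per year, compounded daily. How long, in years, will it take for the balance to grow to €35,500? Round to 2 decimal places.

40.88 years

We need (1 + 0.000109589)^(365t) = 5.1301, so 365t = ln 5.1301 / ln 1.00011 ≈ 14921.2595.
t ≈ 14921.2595/365 = 40.8802 years.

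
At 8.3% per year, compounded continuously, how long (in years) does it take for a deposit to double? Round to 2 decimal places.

8.35 years

e^(0.083t) = 2, so 0.083t = ln 2 ≈ 0.69315.
t ≈ 0.69315/0.083 ≈ 8.3512.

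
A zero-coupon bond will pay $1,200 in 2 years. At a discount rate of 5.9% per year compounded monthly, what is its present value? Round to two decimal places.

Growth factor = (1 + 0.059/12)^24 ≈ 1.12491881.
P = 1,200/1.12491881 ≈ 1,066.7437.

$1,066.74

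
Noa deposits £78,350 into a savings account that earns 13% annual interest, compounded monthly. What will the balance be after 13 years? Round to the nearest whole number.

Periodic rate = 13%/12 = 0.0108333; periods = 12·13 = 156.
A = 78,350·(1 + 0.13/12)^156 ≈ 78,350·5.37044844423 ≈ 420,774.6356.

£420,775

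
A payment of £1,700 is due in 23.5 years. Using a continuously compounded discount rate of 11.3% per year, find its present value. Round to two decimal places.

P = A·e^(−rt) = 1,700·e^(−2.6555).
e^(−2.6555) ≈ 0.07026369803, so P ≈ 119.4483.

£119.45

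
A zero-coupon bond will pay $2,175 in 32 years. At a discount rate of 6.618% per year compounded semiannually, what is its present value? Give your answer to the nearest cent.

Periodic rate = 6.618%/2 = 0.03309; 64 periods.
P = 2,175/(1 + 0.03309)^64 ≈ 2,175/8.032340204 ≈ 270.7804.

$270.78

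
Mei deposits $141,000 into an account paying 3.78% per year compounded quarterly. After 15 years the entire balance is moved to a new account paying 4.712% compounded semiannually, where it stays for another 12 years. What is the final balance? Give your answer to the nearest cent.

$433,538.02

Phase 1: 141,000·(1 + 0.00945)^60 ≈ 247,917.8831.
Phase 2: 247,917.8831·(1 + 0.02356)^24 ≈ 433,538.0201.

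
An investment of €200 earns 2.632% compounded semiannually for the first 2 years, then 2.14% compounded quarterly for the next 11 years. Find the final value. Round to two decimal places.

€266.50

After 2 years at 2.632%: 200 × 1.05368826 ≈ 210.7377.
Then 11 years at 2.14%: 210.7377 × 1.26462109 ≈ 266.5033.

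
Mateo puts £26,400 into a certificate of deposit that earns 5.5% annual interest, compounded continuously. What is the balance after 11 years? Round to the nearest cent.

A = P·e^(rt) = 26,400·e^(0.055·11) = 26,400·e^0.605.
e^0.605 ≈ 1.8312522089, so A ≈ 48,345.0583.

£48,345.06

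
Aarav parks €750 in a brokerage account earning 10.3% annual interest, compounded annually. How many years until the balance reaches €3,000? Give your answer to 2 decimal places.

We need (1 + 0.103)^t = 4, so t = ln 4 / ln 1.103 ≈ 14.1410.

14.14 years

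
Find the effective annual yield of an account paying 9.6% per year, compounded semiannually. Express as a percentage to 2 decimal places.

EAR = (1 + 9.6%/2)^2 − 1 = (1 + 0.048)^2 − 1.
(1 + 0.048)^2 ≈ 1.098304, so EAR ≈ 9.83040%.

9.83%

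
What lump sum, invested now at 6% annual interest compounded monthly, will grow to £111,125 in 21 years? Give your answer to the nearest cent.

£31,620.17

Growth factor = (1 + 0.005)^252 ≈ 3.5143706447.
P = 111,125/3.5143706447 ≈ 31,620.1708.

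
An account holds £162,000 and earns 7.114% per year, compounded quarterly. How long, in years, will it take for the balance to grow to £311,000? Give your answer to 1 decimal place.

9.2 years

We need (1 + 0.017785)^(4t) = 1.9198, so 4t = ln 1.9198 / ln 1.017785 ≈ 36.9963.
t ≈ 36.9963/4 = 9.2491 years.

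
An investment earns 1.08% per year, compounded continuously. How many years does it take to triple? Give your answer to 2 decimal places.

101.72 years

e^(0.0108t) = 3, so 0.0108t = ln 3 ≈ 1.0986.
t ≈ 1.0986/0.0108 ≈ 101.7234.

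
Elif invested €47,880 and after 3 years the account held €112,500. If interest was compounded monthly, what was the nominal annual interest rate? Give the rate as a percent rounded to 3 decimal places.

28.816%

The 36-period growth factor is 112,500/47,880 = 2.34962.
r/12 = 2.34962^(1/36) − 1 ≈ 0.0240131, so r ≈ 12·0.0240131 = 28.81571%.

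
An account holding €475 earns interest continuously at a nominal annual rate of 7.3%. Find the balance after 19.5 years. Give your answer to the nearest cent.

€1,972.02

A = P·e^(rt) = 475·e^(0.073·19.5) = 475·e^1.4235.
e^1.4235 ≈ 4.151625731, so A ≈ 1,972.0222.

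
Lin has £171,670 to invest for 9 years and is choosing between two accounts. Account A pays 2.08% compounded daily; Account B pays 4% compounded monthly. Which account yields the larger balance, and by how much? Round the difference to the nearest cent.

A: (1 + 0.0208/365)^3285 ≈ 1.20586200288, so 171,670 × 1.20586200288 ≈ 207,010.3300.
B: (1 + 0.04/12)^108 ≈ 1.43247158006, so 171,670 × 1.43247158006 ≈ 245,912.3961.
Difference ≈ 38,902.0661 in favor of B.

Account B, by £38,902.07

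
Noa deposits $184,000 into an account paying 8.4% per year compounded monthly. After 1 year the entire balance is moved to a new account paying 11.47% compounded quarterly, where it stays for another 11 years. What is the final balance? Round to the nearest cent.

After 1 years at 8.4%: 184,000 × 1.08731066192 ≈ 200,065.1618.
Then 11 years at 11.47%: 200,065.1618 × 3.46928638142 ≈ 694,083.3412.

$694,083.34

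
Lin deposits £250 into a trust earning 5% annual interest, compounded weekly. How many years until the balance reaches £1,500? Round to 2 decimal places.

35.85 years

We need (1 + 0.000961538)^(52t) = 6, so 52t = ln 6 / ln 1.000962 ≈ 1864.3256.
t ≈ 1864.3256/52 = 35.8524 years.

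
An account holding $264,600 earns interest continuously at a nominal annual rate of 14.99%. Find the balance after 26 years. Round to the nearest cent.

A = P·e^(rt) = 264,600·e^(0.1499·26) = 264,600·e^3.8974.
e^3.8974 ≈ 49.274169573512, so A ≈ 13,037,945.2692.

$13,037,945.27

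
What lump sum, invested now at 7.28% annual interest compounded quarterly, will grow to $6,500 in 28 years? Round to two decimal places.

Periodic rate = 7.28%/4 = 0.0182; 112 periods.
P = 6,500/(1 + 0.0182)^112 ≈ 6,500/7.538872224 ≈ 862.1979.

$862.20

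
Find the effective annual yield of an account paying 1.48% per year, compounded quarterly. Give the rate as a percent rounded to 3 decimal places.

1.488%

One year is 4 periods at 0.0037 each: (1 + 0.0037)^4 ≈ 1.014882.
EAR = 1.014882 − 1 ≈ 1.48823%.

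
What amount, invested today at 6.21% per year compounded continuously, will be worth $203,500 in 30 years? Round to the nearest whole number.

$31,584

P = A·e^(−rt) = 203,500·e^(−1.863).
e^(−1.863) ≈ 0.155206312304, so P ≈ 31,584.4846.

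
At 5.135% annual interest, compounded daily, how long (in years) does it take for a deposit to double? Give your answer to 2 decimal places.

13.50 years

(1 + 0.000140685)^(365t) = 2.
365t = ln 2 / ln(1 + 0.000140685) ≈ 0.69315/0.000140675 ≈ 4927.2934.
t ≈ 13.4994.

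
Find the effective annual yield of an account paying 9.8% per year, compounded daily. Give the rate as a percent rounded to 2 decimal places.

One year is 365 periods at 0.000268493 each: (1 + 0.000268493)^365 ≈ 1.102948.
EAR = 1.102948 − 1 ≈ 10.29483%.

10.29%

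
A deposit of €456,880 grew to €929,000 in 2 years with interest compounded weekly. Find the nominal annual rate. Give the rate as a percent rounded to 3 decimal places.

35.606%

(1 + r/52)^104 = 929,000/456,880 = 2.03336.
1 + r/52 = 2.03336^(1/104) ≈ 1.006847, so r/52 ≈ 0.00684726.
r ≈ 52·0.00684726 = 35.60575%.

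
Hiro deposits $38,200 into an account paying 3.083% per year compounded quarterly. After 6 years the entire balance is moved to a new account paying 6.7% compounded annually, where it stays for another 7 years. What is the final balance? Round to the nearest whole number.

After 6 years at 3.083%: 38,200 × 1.2023413433 ≈ 45,929.4393.
Then 7 years at 6.7%: 45,929.4393 × 1.5745299861 ≈ 72,317.2794.

$72,317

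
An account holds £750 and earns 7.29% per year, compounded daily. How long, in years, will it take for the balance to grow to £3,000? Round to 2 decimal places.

We need (1 + 0.000199726)^(365t) = 4, so 365t = ln 4 / ln 1.0002 ≈ 6941.6731.
t ≈ 6941.6731/365 = 19.0183 years.

19.02 years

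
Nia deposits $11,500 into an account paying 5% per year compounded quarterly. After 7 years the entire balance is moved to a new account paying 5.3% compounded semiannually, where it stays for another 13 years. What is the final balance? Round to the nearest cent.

After 7 years at 5%: 11,500 × 1.4159923036 ≈ 16,283.9115.
Then 13 years at 5.3%: 16,283.9115 × 1.9739347671 ≈ 32,143.3790.

$32,143.38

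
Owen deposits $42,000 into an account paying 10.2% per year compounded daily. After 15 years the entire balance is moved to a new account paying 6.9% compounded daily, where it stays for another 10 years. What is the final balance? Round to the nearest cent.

$386,600.04

After 15 years at 10.2%: 42,000 × 4.61718983404 ≈ 193,921.9730.
Then 10 years at 6.9%: 193,921.9730 × 1.99358552538 ≈ 386,600.0385.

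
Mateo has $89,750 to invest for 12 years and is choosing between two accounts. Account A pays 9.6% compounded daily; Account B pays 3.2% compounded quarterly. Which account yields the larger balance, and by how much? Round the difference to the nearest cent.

Account A, by $152,407.37

Account A growth factor: (1 + 0.096/365)^4380 ≈ 3.16403632534; balance ≈ 283,972.2602.
Account B growth factor: (1 + 0.008)^48 ≈ 1.46590403834; balance ≈ 131,564.8874.
Account A is larger by 152,407.3728.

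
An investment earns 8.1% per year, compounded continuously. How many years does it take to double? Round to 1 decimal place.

e^(0.081t) = 2, so 0.081t = ln 2 ≈ 0.69315.
t ≈ 0.69315/0.081 ≈ 8.5574.

8.6 years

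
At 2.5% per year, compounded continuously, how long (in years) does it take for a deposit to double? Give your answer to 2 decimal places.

e^(0.025t) = 2, so 0.025t = ln 2 ≈ 0.69315.
t ≈ 0.69315/0.025 ≈ 27.7259.

27.73 years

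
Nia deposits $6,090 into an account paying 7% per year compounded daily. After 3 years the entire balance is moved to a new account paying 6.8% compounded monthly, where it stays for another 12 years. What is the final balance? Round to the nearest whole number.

Phase 1: 6,090·(1 + 0.07/365)^1095 ≈ 7,512.9481.
Phase 2: 7,512.9481·(1 + 0.068/12)^144 ≈ 16,950.9630.

$16,951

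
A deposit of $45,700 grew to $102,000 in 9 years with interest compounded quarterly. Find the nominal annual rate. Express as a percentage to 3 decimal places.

9.021%

(1 + r/4)^36 = 102,000/45,700 = 2.23195.
1 + r/4 = 2.23195^(1/36) ≈ 1.022553, so r/4 ≈ 0.0225526.
r ≈ 4·0.0225526 = 9.02105%.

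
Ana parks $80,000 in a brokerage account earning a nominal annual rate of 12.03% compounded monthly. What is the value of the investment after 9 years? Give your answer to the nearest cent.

$234,941.28

Periodic rate = 12.03%/12 = 0.010025; periods = 12·9 = 108.
A = 80,000·(1 + 0.010025)^108 ≈ 80,000·2.93676597204 ≈ 234,941.2778.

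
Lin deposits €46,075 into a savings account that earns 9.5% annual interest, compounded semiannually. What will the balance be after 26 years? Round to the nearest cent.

€514,606.17

Growth factor = (1 + 0.0475)^52 ≈ 11.1688805234.
A ≈ 46,075 × 11.1688805234 ≈ 514,606.1701.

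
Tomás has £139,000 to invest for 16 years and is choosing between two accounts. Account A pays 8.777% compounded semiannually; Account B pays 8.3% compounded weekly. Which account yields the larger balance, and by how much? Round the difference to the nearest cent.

Account A growth factor: (1 + 0.043885)^32 ≈ 3.95261966084; balance ≈ 549,414.1329.
Account B growth factor: (1 + 0.083/52)^832 ≈ 3.76949590487; balance ≈ 523,959.9308.
Account A is larger by 25,454.2021.

Account A, by £25,454.20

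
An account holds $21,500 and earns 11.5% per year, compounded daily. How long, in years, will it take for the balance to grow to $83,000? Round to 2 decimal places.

11.75 years

(1 + 0.000315068)^(365t) = 83,000/21,500 = 3.8605.
365t·ln(1 + 0.000315068) = ln(3.8605); 365t = 1.3508/0.000315019 ≈ 4287.9580.
t ≈ 11.7478 years.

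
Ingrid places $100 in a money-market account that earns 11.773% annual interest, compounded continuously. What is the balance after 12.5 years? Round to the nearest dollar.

$436

A = P·e^(rt) = 100·e^(0.11773·12.5) = 100·e^1.471625.
e^1.471625 ≈ 4.35630839, so A ≈ 435.6308.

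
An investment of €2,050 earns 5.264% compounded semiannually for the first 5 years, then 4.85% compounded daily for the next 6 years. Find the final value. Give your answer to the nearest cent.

After 5 years at 5.264%: 2,050 × 1.296665397 ≈ 2,658.1641.
Then 6 years at 4.85%: 2,658.1641 × 1.337738723 ≈ 3,555.9290.

€3,555.93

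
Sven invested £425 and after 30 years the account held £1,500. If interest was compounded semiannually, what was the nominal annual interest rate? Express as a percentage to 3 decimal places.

4.248%

The 60-period growth factor is 1,500/425 = 3.52941.
r/2 = 3.52941^(1/60) − 1 ≈ 0.0212413, so r ≈ 2·0.0212413 = 4.24826%.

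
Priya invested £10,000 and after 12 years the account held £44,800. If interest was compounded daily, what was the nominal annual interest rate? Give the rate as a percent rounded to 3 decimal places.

The 4380-period growth factor is 44,800/10,000 = 4.48.
r/365 = 4.48^(1/4380) − 1 ≈ 0.000342438, so r ≈ 365·0.000342438 = 12.49900%.

12.499%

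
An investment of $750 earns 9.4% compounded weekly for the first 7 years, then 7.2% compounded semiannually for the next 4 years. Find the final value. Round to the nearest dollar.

Phase 1: 750·(1 + 0.094/52)^364 ≈ 1,447.3350.
Phase 2: 1,447.3350·(1 + 0.036)^8 ≈ 1,920.6450.

$1,921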